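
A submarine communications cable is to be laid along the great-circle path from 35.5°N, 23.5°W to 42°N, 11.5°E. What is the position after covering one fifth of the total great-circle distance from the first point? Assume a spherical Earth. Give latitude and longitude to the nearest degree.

Convert each endpoint to a unit vector on the sphere (x = cos φ cos λ, y = cos φ sin λ, z = sin φ).
The central angle between the endpoints is δ = arccos(p₁·p₂) ≈ 0.486 rad (27.9°).
Interpolate at f = 1/5 with slerp weights a = sin((1−f)δ)/sin δ ≈ 0.812, b = sin(fδ)/sin δ ≈ 0.208.
p = a·p₁ + b·p₂ ≈ (0.757, -0.233, 0.610); φ = arcsin(p_z) ≈ 37.61°, λ = atan2(p_y, p_x) ≈ -17.08°.

≈ 38°N, 17°W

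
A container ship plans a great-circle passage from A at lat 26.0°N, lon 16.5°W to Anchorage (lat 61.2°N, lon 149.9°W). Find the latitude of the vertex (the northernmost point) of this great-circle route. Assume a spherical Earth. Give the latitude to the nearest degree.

The great circle lies in the plane with unit normal n̂ = (p₁ × p₂)/|p₁ × p₂|.
Here n̂_z ≈ -0.316; the vertex latitude is φ_max = arccos|n̂_z| ≈ 71.6°.

≈ 72°N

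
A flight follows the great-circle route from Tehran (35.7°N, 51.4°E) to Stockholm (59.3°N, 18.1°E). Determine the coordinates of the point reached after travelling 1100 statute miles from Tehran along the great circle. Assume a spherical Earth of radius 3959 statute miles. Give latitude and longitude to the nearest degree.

The haversine formula gives a central angle δ ≈ 0.558 rad (32.0°) between the endpoints. The total great-circle distance is δ·R ≈ 0.558 × 3959 ≈ 2209 mi, so the target fraction is f = 1100/2209 ≈ 0.498.
Interpolate at f ≈ 0.498 with slerp weights a = sin((1−f)δ)/sin δ ≈ 0.522, b = sin(fδ)/sin δ ≈ 0.518.
p = a·p₁ + b·p₂ ≈ (0.516, 0.414, 0.750); φ = arcsin(p_z) ≈ 48.60°, λ = atan2(p_y, p_x) ≈ 38.72°.

≈ 49°N, 39°E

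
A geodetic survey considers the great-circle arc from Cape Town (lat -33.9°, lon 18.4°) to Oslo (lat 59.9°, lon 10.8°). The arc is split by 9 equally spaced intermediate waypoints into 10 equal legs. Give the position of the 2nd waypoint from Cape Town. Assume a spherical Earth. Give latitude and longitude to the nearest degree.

≈ lat -15°, lon 17°

Convert each endpoint to a unit vector on the sphere (x = cos φ cos λ, y = cos φ sin λ, z = sin φ).
The central angle between the endpoints is δ = arccos(p₁·p₂) ≈ 1.641 rad (94.0°).
Interpolate at f = 2/10 with slerp weights a = sin((1−f)δ)/sin δ ≈ 0.969, b = sin(fδ)/sin δ ≈ 0.323.
p = a·p₁ + b·p₂ ≈ (0.923, 0.284, -0.261); φ = arcsin(p_z) ≈ -15.13°, λ = atan2(p_y, p_x) ≈ 17.13°.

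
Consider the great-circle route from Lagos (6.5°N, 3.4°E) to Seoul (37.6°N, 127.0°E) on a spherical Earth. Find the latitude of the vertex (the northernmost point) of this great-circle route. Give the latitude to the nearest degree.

The great circle lies in the plane with unit normal n̂ = (p₁ × p₂)/|p₁ × p₂|.
Here n̂_z ≈ +0.705; the vertex latitude is φ_max = arccos|n̂_z| ≈ 45.2°.

≈ 45°N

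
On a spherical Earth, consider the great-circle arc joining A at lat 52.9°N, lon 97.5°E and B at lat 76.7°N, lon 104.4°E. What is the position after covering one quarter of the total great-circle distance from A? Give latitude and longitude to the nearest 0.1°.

Write both endpoints as unit vectors p₁, p₂ with components (cos φ cos λ, cos φ sin λ, sin φ).
The central angle between the endpoints is δ = arccos(p₁·p₂) ≈ 0.418 rad (23.9°).
Interpolate at f = 1/4 with slerp weights a = sin((1−f)δ)/sin δ ≈ 0.760, b = sin(fδ)/sin δ ≈ 0.257.
p = a·p₁ + b·p₂ ≈ (-0.075, 0.512, 0.856); φ = arcsin(p_z) ≈ 58.87°, λ = atan2(p_y, p_x) ≈ 98.29°.

≈ lat 58.9°N, lon 98.3°E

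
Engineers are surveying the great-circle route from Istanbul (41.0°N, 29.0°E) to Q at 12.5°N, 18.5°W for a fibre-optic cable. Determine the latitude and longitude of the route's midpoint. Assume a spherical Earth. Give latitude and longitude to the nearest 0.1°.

Convert each endpoint to a unit vector on the sphere (x = cos φ cos λ, y = cos φ sin λ, z = sin φ).
The central angle between the endpoints is δ = arccos(p₁·p₂) ≈ 0.877 rad (50.2°).
Interpolate at f = 1/2 with slerp weights a = sin((1−f)δ)/sin δ ≈ 0.552, b = sin(fδ)/sin δ ≈ 0.552.
p = a·p₁ + b·p₂ ≈ (0.876, 0.031, 0.482); φ = arcsin(p_z) ≈ 28.80°, λ = atan2(p_y, p_x) ≈ 2.03°.

≈ 28.8°N, 2.0°E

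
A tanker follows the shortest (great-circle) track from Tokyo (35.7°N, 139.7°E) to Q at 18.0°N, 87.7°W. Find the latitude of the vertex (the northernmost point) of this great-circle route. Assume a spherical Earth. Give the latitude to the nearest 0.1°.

The great circle lies in the plane with unit normal n̂ = (p₁ × p₂)/|p₁ × p₂|.
Here n̂_z ≈ +0.605; the vertex latitude is φ_max = arccos|n̂_z| ≈ 52.8°.

≈ 52.8°N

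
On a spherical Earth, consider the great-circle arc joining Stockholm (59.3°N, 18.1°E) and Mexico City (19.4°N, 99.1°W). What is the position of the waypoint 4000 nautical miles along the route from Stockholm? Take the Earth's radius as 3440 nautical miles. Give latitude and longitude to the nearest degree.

Write both endpoints as unit vectors p₁, p₂ with components (cos φ cos λ, cos φ sin λ, sin φ).
The central angle between the endpoints is δ = arccos(p₁·p₂) ≈ 1.505 rad (86.2°). The total great-circle distance is δ·R ≈ 1.505 × 3440 ≈ 5178 nmi, so the target fraction is f = 4000/5178 ≈ 0.772.
Interpolate at f ≈ 0.772 with slerp weights a = sin((1−f)δ)/sin δ ≈ 0.337, b = sin(fδ)/sin δ ≈ 0.920.
p = a·p₁ + b·p₂ ≈ (0.026, -0.803, 0.595); φ = arcsin(p_z) ≈ 36.51°, λ = atan2(p_y, p_x) ≈ -88.14°.

≈ 37°N, 88°W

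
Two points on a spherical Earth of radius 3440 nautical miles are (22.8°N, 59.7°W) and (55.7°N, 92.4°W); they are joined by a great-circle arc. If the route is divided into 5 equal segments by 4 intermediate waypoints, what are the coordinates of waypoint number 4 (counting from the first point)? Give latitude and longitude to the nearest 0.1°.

The haversine formula gives a central angle δ ≈ 0.712 rad (40.8°) between the endpoints.
Interpolate at f = 4/5 with slerp weights a = sin((1−f)δ)/sin δ ≈ 0.217, b = sin(fδ)/sin δ ≈ 0.825.
p = a·p₁ + b·p₂ ≈ (0.082, -0.638, 0.766); φ = arcsin(p_z) ≈ 50.00°, λ = atan2(p_y, p_x) ≈ -82.71°.

≈ (50.0°N, 82.7°W)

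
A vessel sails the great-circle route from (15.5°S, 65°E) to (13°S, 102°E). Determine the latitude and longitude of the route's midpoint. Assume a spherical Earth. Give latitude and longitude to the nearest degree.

Convert each endpoint to a unit vector on the sphere (x = cos φ cos λ, y = cos φ sin λ, z = sin φ).
The central angle between the endpoints is δ = arccos(p₁·p₂) ≈ 0.627 rad (35.9°).
Interpolate at f = 1/2 with slerp weights a = sin((1−f)δ)/sin δ ≈ 0.526, b = sin(fδ)/sin δ ≈ 0.526.
p = a·p₁ + b·p₂ ≈ (0.108, 0.960, -0.259); φ = arcsin(p_z) ≈ -14.99°, λ = atan2(p_y, p_x) ≈ 83.61°.

≈ (15°S, 84°E)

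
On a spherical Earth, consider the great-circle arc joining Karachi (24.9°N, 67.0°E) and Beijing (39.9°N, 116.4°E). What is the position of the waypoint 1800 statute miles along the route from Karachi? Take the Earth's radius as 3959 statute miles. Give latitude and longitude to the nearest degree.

The haversine formula gives a central angle δ ≈ 0.763 rad (43.7°) between the endpoints. The total great-circle distance is δ·R ≈ 0.763 × 3959 ≈ 3020 mi, so the target fraction is f = 1800/3020 ≈ 0.596.
Interpolate at f ≈ 0.596 with slerp weights a = sin((1−f)δ)/sin δ ≈ 0.439, b = sin(fδ)/sin δ ≈ 0.636.
p = a·p₁ + b·p₂ ≈ (-0.061, 0.803, 0.593); φ = arcsin(p_z) ≈ 36.34°, λ = atan2(p_y, p_x) ≈ 94.36°.

≈ 36°N, 94°E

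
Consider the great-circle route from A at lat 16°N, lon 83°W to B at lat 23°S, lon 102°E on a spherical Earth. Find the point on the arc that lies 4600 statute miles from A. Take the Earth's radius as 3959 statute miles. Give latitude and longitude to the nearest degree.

Convert each endpoint to a unit vector on the sphere (x = cos φ cos λ, y = cos φ sin λ, z = sin φ).
The central angle between the endpoints is δ = arccos(p₁·p₂) ≈ 2.994 rad (171.6°). The total great-circle distance is δ·R ≈ 2.994 × 3959 ≈ 11855 mi, so the target fraction is f = 4600/11855 ≈ 0.388.
Interpolate at f ≈ 0.388 with slerp weights a = sin((1−f)δ)/sin δ ≈ 6.584, b = sin(fδ)/sin δ ≈ 6.254.
p = a·p₁ + b·p₂ ≈ (-0.426, -0.651, -0.629); φ = arcsin(p_z) ≈ -38.97°, λ = atan2(p_y, p_x) ≈ -123.19°.

≈ lat 39°S, lon 123°W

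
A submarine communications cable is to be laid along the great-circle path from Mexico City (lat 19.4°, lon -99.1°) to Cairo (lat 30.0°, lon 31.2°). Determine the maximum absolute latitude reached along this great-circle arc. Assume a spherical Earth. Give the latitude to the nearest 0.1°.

≈ 48.1°

The great circle lies in the plane with unit normal n̂ = (p₁ × p₂)/|p₁ × p₂|.
Here n̂_z ≈ +0.668; the vertex latitude is φ_max = arccos|n̂_z| ≈ 48.1°.
Check via Clairaut: cos φ_max = |cos φ₁| · sin C = cos(19.4°)·sin(45.1°) ≈ 0.668, again giving ≈ 48.1°.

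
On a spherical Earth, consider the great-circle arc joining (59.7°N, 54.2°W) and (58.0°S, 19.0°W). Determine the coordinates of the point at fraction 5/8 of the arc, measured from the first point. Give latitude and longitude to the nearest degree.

The haversine formula gives a central angle δ ≈ 2.110 rad (120.9°) between the endpoints.
Interpolate at f = 5/8 with slerp weights a = sin((1−f)δ)/sin δ ≈ 0.829, b = sin(fδ)/sin δ ≈ 1.129.
p = a·p₁ + b·p₂ ≈ (0.810, -0.534, -0.241); φ = arcsin(p_z) ≈ -13.97°, λ = atan2(p_y, p_x) ≈ -33.39°.

≈ (14°S, 33°W)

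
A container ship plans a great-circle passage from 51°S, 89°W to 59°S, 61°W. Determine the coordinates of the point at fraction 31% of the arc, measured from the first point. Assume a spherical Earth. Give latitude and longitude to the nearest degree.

Write both endpoints as unit vectors p₁, p₂ with components (cos φ cos λ, cos φ sin λ, sin φ).
The central angle between the endpoints is δ = arccos(p₁·p₂) ≈ 0.310 rad (17.8°).
Interpolate at f = 0.31 with slerp weights a = sin((1−f)δ)/sin δ ≈ 0.696, b = sin(fδ)/sin δ ≈ 0.315.
p = a·p₁ + b·p₂ ≈ (0.086, -0.580, -0.810); φ = arcsin(p_z) ≈ -54.13°, λ = atan2(p_y, p_x) ≈ -81.54°.

≈ 54°S, 82°W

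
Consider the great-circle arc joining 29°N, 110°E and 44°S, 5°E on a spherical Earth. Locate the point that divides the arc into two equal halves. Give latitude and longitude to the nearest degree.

Convert each endpoint to a unit vector on the sphere (x = cos φ cos λ, y = cos φ sin λ, z = sin φ).
The central angle between the endpoints is δ = arccos(p₁·p₂) ≈ 2.094 rad (120.0°).
Interpolate at f = 1/2 with slerp weights a = sin((1−f)δ)/sin δ ≈ 1.000, b = sin(fδ)/sin δ ≈ 1.000.
p = a·p₁ + b·p₂ ≈ (0.417, 0.884, -0.210); φ = arcsin(p_z) ≈ -12.11°, λ = atan2(p_y, p_x) ≈ 64.74°.

≈ 12°S, 65°E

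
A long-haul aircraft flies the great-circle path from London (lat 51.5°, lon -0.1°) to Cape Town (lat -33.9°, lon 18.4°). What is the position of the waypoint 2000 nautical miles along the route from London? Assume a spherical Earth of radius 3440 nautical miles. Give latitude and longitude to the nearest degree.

≈ lat 19°, lon 9°

Convert each endpoint to a unit vector on the sphere (x = cos φ cos λ, y = cos φ sin λ, z = sin φ).
The central angle between the endpoints is δ = arccos(p₁·p₂) ≈ 1.517 rad (86.9°). The total great-circle distance is δ·R ≈ 1.517 × 3440 ≈ 5219 nmi, so the target fraction is f = 2000/5219 ≈ 0.383.
Interpolate at f ≈ 0.383 with slerp weights a = sin((1−f)δ)/sin δ ≈ 0.806, b = sin(fδ)/sin δ ≈ 0.550.
p = a·p₁ + b·p₂ ≈ (0.935, 0.143, 0.324); φ = arcsin(p_z) ≈ 18.92°, λ = atan2(p_y, p_x) ≈ 8.71°.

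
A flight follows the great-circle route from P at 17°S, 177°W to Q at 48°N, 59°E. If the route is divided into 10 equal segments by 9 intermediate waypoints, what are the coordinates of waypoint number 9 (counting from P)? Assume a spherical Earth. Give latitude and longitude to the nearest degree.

Write both endpoints as unit vectors p₁, p₂ with components (cos φ cos λ, cos φ sin λ, sin φ).
The central angle between the endpoints is δ = arccos(p₁·p₂) ≈ 2.184 rad (125.1°).
Interpolate at f = 9/10 with slerp weights a = sin((1−f)δ)/sin δ ≈ 0.265, b = sin(fδ)/sin δ ≈ 1.129.
p = a·p₁ + b·p₂ ≈ (0.136, 0.634, 0.761); φ = arcsin(p_z) ≈ 49.57°, λ = atan2(p_y, p_x) ≈ 77.89°.

≈ 50°N, 78°E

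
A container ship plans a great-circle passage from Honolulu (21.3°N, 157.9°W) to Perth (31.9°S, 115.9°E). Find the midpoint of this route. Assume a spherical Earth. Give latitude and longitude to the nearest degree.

≈ (7°S, 161°E)

Write both endpoints as unit vectors p₁, p₂ with components (cos φ cos λ, cos φ sin λ, sin φ).
The central angle between the endpoints is δ = arccos(p₁·p₂) ≈ 1.711 rad (98.0°).
Interpolate at f = 1/2 with slerp weights a = sin((1−f)δ)/sin δ ≈ 0.762, b = sin(fδ)/sin δ ≈ 0.762.
p = a·p₁ + b·p₂ ≈ (-0.941, 0.315, -0.126); φ = arcsin(p_z) ≈ -7.23°, λ = atan2(p_y, p_x) ≈ 161.49°.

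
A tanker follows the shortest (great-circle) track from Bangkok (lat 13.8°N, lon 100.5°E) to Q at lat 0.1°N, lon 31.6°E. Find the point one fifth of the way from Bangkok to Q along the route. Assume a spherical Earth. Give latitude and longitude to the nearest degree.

≈ lat 12°N, lon 86°E

Write both endpoints as unit vectors p₁, p₂ with components (cos φ cos λ, cos φ sin λ, sin φ).
The central angle between the endpoints is δ = arccos(p₁·p₂) ≈ 1.213 rad (69.5°).
Interpolate at f = 1/5 with slerp weights a = sin((1−f)δ)/sin δ ≈ 0.881, b = sin(fδ)/sin δ ≈ 0.256.
p = a·p₁ + b·p₂ ≈ (0.063, 0.976, 0.211); φ = arcsin(p_z) ≈ 12.16°, λ = atan2(p_y, p_x) ≈ 86.33°.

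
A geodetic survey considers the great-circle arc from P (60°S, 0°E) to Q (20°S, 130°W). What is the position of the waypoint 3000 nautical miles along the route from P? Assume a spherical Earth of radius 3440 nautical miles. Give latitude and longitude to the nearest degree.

≈ (55°S, 104°W)

The haversine formula gives a central angle δ ≈ 1.577 rad (90.3°) between the endpoints. The total great-circle distance is δ·R ≈ 1.577 × 3440 ≈ 5424 nmi, so the target fraction is f = 3000/5424 ≈ 0.553.
Interpolate at f ≈ 0.553 with slerp weights a = sin((1−f)δ)/sin δ ≈ 0.648, b = sin(fδ)/sin δ ≈ 0.766.
p = a·p₁ + b·p₂ ≈ (-0.139, -0.551, -0.823); φ = arcsin(p_z) ≈ -55.36°, λ = atan2(p_y, p_x) ≈ -104.12°.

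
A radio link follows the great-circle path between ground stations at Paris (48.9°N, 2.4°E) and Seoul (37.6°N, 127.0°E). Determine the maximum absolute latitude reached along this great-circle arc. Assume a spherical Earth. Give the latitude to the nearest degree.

≈ 64°N

The great circle lies in the plane with unit normal n̂ = (p₁ × p₂)/|p₁ × p₂|.
Here n̂_z ≈ +0.435; the vertex latitude is φ_max = arccos|n̂_z| ≈ 64.2°.
Check via Clairaut: cos φ_max = |cos φ₁| · sin C = cos(48.9°)·sin(41.4°) ≈ 0.435, again giving ≈ 64.2°.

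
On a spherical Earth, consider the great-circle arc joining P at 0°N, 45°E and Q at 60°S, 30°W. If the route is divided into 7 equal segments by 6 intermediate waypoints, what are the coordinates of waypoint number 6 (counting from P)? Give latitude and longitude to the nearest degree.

≈ 56°S, 9°W

Write both endpoints as unit vectors p₁, p₂ with components (cos φ cos λ, cos φ sin λ, sin φ).
The central angle between the endpoints is δ = arccos(p₁·p₂) ≈ 1.441 rad (82.6°).
Interpolate at f = 6/7 with slerp weights a = sin((1−f)δ)/sin δ ≈ 0.206, b = sin(fδ)/sin δ ≈ 0.952.
p = a·p₁ + b·p₂ ≈ (0.558, -0.092, -0.825); φ = arcsin(p_z) ≈ -55.55°, λ = atan2(p_y, p_x) ≈ -9.39°.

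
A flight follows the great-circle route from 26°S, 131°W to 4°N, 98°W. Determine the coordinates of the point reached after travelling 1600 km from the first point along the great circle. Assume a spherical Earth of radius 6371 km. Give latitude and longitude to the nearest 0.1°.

≈ 16.6°S, 119.3°W

From cos δ = sin φ₁ sin φ₂ + cos φ₁ cos φ₂ cos Δλ, the central angle is δ ≈ 0.765 rad (43.8°). The total great-circle distance is δ·R ≈ 0.765 × 6371 ≈ 4874 km, so the target fraction is f = 1600/4874 ≈ 0.328.
Interpolate at f ≈ 0.328 with slerp weights a = sin((1−f)δ)/sin δ ≈ 0.710, b = sin(fδ)/sin δ ≈ 0.359.
p = a·p₁ + b·p₂ ≈ (-0.468, -0.836, -0.286); φ = arcsin(p_z) ≈ -16.63°, λ = atan2(p_y, p_x) ≈ -119.26°.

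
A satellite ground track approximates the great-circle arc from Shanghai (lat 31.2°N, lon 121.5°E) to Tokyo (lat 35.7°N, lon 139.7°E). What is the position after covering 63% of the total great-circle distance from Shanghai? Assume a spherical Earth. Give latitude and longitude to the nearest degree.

≈ lat 34°N, lon 133°E

Convert each endpoint to a unit vector on the sphere (x = cos φ cos λ, y = cos φ sin λ, z = sin φ).
The central angle between the endpoints is δ = arccos(p₁·p₂) ≈ 0.276 rad (15.8°).
Interpolate at f = 0.63 with slerp weights a = sin((1−f)δ)/sin δ ≈ 0.374, b = sin(fδ)/sin δ ≈ 0.635.
p = a·p₁ + b·p₂ ≈ (-0.560, 0.606, 0.564); φ = arcsin(p_z) ≈ 34.35°, λ = atan2(p_y, p_x) ≈ 132.75°.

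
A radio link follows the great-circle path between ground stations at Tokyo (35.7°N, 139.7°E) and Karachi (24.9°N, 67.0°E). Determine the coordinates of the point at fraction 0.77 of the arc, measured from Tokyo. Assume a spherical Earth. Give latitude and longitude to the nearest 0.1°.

≈ (31.1°N, 81.7°E)

The haversine formula gives a central angle δ ≈ 1.087 rad (62.3°) between the endpoints.
Interpolate at f = 0.77 with slerp weights a = sin((1−f)δ)/sin δ ≈ 0.280, b = sin(fδ)/sin δ ≈ 0.839.
p = a·p₁ + b·p₂ ≈ (0.124, 0.847, 0.516); φ = arcsin(p_z) ≈ 31.09°, λ = atan2(p_y, p_x) ≈ 81.66°.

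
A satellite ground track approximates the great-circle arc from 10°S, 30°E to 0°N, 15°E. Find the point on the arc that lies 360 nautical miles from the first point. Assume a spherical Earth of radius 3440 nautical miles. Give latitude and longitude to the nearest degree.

Convert each endpoint to a unit vector on the sphere (x = cos φ cos λ, y = cos φ sin λ, z = sin φ).
The central angle between the endpoints is δ = arccos(p₁·p₂) ≈ 0.314 rad (18.0°). The total great-circle distance is δ·R ≈ 0.314 × 3440 ≈ 1079 nmi, so the target fraction is f = 360/1079 ≈ 0.334.
Interpolate at f ≈ 0.334 with slerp weights a = sin((1−f)δ)/sin δ ≈ 0.672, b = sin(fδ)/sin δ ≈ 0.339.
p = a·p₁ + b·p₂ ≈ (0.901, 0.419, -0.117); φ = arcsin(p_z) ≈ -6.70°, λ = atan2(p_y, p_x) ≈ 24.94°.

≈ 7°S, 25°E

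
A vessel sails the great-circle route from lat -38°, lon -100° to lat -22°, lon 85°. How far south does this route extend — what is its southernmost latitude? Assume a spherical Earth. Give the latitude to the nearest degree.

The great circle lies in the plane with unit normal n̂ = (p₁ × p₂)/|p₁ × p₂|.
Here n̂_z ≈ -0.073; the vertex latitude is φ_max = arccos|n̂_z| ≈ 85.8°.

≈ -86°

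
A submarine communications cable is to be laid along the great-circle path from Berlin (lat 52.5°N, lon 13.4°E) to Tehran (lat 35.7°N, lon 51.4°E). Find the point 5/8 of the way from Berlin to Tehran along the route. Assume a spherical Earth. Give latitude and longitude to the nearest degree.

≈ lat 43°N, lon 40°E

Convert each endpoint to a unit vector on the sphere (x = cos φ cos λ, y = cos φ sin λ, z = sin φ).
The central angle between the endpoints is δ = arccos(p₁·p₂) ≈ 0.550 rad (31.5°).
Interpolate at f = 5/8 with slerp weights a = sin((1−f)δ)/sin δ ≈ 0.392, b = sin(fδ)/sin δ ≈ 0.645.
p = a·p₁ + b·p₂ ≈ (0.559, 0.464, 0.687); φ = arcsin(p_z) ≈ 43.40°, λ = atan2(p_y, p_x) ≈ 39.74°.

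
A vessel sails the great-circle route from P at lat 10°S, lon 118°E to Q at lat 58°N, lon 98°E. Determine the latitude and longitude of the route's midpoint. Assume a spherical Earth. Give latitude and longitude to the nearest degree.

From cos δ = sin φ₁ sin φ₂ + cos φ₁ cos φ₂ cos Δλ, the central angle is δ ≈ 1.221 rad (69.9°).
Interpolate at f = 1/2 with slerp weights a = sin((1−f)δ)/sin δ ≈ 0.610, b = sin(fδ)/sin δ ≈ 0.610.
p = a·p₁ + b·p₂ ≈ (-0.327, 0.851, 0.411); φ = arcsin(p_z) ≈ 24.30°, λ = atan2(p_y, p_x) ≈ 111.03°.

≈ lat 24°N, lon 111°E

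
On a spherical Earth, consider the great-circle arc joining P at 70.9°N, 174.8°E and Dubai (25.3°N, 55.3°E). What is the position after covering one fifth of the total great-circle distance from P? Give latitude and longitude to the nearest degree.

From cos δ = sin φ₁ sin φ₂ + cos φ₁ cos φ₂ cos Δλ, the central angle is δ ≈ 1.310 rad (75.0°).
Interpolate at f = 1/5 with slerp weights a = sin((1−f)δ)/sin δ ≈ 0.897, b = sin(fδ)/sin δ ≈ 0.268.
p = a·p₁ + b·p₂ ≈ (-0.154, 0.226, 0.962); φ = arcsin(p_z) ≈ 74.13°, λ = atan2(p_y, p_x) ≈ 124.34°.

≈ 74°N, 124°E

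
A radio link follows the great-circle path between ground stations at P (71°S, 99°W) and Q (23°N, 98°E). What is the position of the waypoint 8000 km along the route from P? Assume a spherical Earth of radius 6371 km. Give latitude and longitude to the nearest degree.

≈ (36°S, 106°E)

Convert each endpoint to a unit vector on the sphere (x = cos φ cos λ, y = cos φ sin λ, z = sin φ).
The central angle between the endpoints is δ = arccos(p₁·p₂) ≈ 2.286 rad (131.0°). The total great-circle distance is δ·R ≈ 2.286 × 6371 ≈ 14566 km, so the target fraction is f = 8000/14566 ≈ 0.549.
Interpolate at f ≈ 0.549 with slerp weights a = sin((1−f)δ)/sin δ ≈ 1.136, b = sin(fδ)/sin δ ≈ 1.260.
p = a·p₁ + b·p₂ ≈ (-0.219, 0.783, -0.582); φ = arcsin(p_z) ≈ -35.61°, λ = atan2(p_y, p_x) ≈ 105.65°.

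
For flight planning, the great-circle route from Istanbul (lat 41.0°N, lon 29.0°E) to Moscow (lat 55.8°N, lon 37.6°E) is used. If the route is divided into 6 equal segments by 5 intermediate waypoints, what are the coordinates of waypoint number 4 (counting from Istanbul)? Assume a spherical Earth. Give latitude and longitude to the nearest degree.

Write both endpoints as unit vectors p₁, p₂ with components (cos φ cos λ, cos φ sin λ, sin φ).
The central angle between the endpoints is δ = arccos(p₁·p₂) ≈ 0.276 rad (15.8°).
Interpolate at f = 4/6 with slerp weights a = sin((1−f)δ)/sin δ ≈ 0.337, b = sin(fδ)/sin δ ≈ 0.671.
p = a·p₁ + b·p₂ ≈ (0.522, 0.354, 0.776); φ = arcsin(p_z) ≈ 50.94°, λ = atan2(p_y, p_x) ≈ 34.14°.

≈ lat 51°N, lon 34°E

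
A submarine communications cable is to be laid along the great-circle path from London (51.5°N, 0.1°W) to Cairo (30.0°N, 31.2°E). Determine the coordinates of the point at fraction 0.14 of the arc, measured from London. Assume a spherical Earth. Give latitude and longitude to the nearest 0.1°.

The haversine formula gives a central angle δ ≈ 0.551 rad (31.6°) between the endpoints.
Interpolate at f = 0.14 with slerp weights a = sin((1−f)δ)/sin δ ≈ 0.872, b = sin(fδ)/sin δ ≈ 0.147.
p = a·p₁ + b·p₂ ≈ (0.652, 0.065, 0.756); φ = arcsin(p_z) ≈ 49.09°, λ = atan2(p_y, p_x) ≈ 5.70°.

≈ (49.1°N, 5.7°E)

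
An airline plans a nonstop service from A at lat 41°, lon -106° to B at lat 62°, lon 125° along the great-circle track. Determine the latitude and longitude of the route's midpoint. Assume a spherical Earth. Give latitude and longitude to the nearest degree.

≈ lat 69°, lon -144°

The haversine formula gives a central angle δ ≈ 1.207 rad (69.1°) between the endpoints.
Interpolate at f = 1/2 with slerp weights a = sin((1−f)δ)/sin δ ≈ 0.607, b = sin(fδ)/sin δ ≈ 0.607.
p = a·p₁ + b·p₂ ≈ (-0.290, -0.207, 0.934); φ = arcsin(p_z) ≈ 69.14°, λ = atan2(p_y, p_x) ≈ -144.46°.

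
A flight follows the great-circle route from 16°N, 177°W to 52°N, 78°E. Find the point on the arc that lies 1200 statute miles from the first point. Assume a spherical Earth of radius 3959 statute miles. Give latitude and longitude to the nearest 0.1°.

From cos δ = sin φ₁ sin φ₂ + cos φ₁ cos φ₂ cos Δλ, the central angle is δ ≈ 1.507 rad (86.3°). The total great-circle distance is δ·R ≈ 1.507 × 3959 ≈ 5965 mi, so the target fraction is f = 1200/5965 ≈ 0.201.
Interpolate at f ≈ 0.201 with slerp weights a = sin((1−f)δ)/sin δ ≈ 0.935, b = sin(fδ)/sin δ ≈ 0.299.
p = a·p₁ + b·p₂ ≈ (-0.860, 0.133, 0.493); φ = arcsin(p_z) ≈ 29.57°, λ = atan2(p_y, p_x) ≈ 171.20°.

≈ 29.6°N, 171.2°E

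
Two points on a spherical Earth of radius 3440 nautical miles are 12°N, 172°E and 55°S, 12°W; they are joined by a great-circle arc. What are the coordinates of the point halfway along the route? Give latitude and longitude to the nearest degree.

≈ 56°S, 178°E

Convert each endpoint to a unit vector on the sphere (x = cos φ cos λ, y = cos φ sin λ, z = sin φ).
The central angle between the endpoints is δ = arccos(p₁·p₂) ≈ 2.389 rad (136.9°).
Interpolate at f = 1/2 with slerp weights a = sin((1−f)δ)/sin δ ≈ 1.361, b = sin(fδ)/sin δ ≈ 1.361.
p = a·p₁ + b·p₂ ≈ (-0.555, 0.023, -0.832); φ = arcsin(p_z) ≈ -56.28°, λ = atan2(p_y, p_x) ≈ 177.63°.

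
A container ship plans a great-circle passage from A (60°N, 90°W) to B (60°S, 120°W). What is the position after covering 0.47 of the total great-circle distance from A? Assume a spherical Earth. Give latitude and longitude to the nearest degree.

≈ (4°N, 104°W)

From cos δ = sin φ₁ sin φ₂ + cos φ₁ cos φ₂ cos Δλ, the central angle is δ ≈ 2.134 rad (122.2°).
Interpolate at f = 0.47 with slerp weights a = sin((1−f)δ)/sin δ ≈ 1.070, b = sin(fδ)/sin δ ≈ 0.997.
p = a·p₁ + b·p₂ ≈ (-0.249, -0.966, 0.063); φ = arcsin(p_z) ≈ 3.63°, λ = atan2(p_y, p_x) ≈ -104.46°.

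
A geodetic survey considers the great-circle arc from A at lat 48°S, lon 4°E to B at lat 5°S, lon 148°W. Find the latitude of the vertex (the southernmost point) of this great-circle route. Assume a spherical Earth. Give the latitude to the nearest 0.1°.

The great circle lies in the plane with unit normal n̂ = (p₁ × p₂)/|p₁ × p₂|.
Here n̂_z ≈ -0.367; the vertex latitude is φ_max = arccos|n̂_z| ≈ 68.4°.
Check via Clairaut: cos φ_max = |cos φ₁| · sin C = cos(48.0°)·sin(146.7°) ≈ 0.367, again giving ≈ 68.4°.

≈ 68.4°S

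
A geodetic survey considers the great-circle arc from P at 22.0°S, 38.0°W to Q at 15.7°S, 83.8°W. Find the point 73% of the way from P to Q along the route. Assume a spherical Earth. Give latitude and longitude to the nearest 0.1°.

≈ 18.5°S, 71.8°W

Convert each endpoint to a unit vector on the sphere (x = cos φ cos λ, y = cos φ sin λ, z = sin φ).
The central angle between the endpoints is δ = arccos(p₁·p₂) ≈ 0.762 rad (43.6°).
Interpolate at f = 0.73 with slerp weights a = sin((1−f)δ)/sin δ ≈ 0.296, b = sin(fδ)/sin δ ≈ 0.765.
p = a·p₁ + b·p₂ ≈ (0.296, -0.901, -0.318); φ = arcsin(p_z) ≈ -18.53°, λ = atan2(p_y, p_x) ≈ -71.83°.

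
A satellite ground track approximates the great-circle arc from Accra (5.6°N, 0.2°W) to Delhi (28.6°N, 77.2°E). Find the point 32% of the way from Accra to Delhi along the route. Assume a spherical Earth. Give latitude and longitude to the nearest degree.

The haversine formula gives a central angle δ ≈ 1.331 rad (76.3°) between the endpoints.
Interpolate at f = 0.32 with slerp weights a = sin((1−f)δ)/sin δ ≈ 0.810, b = sin(fδ)/sin δ ≈ 0.425.
p = a·p₁ + b·p₂ ≈ (0.889, 0.361, 0.283); φ = arcsin(p_z) ≈ 16.42°, λ = atan2(p_y, p_x) ≈ 22.13°.

≈ (16°N, 22°E)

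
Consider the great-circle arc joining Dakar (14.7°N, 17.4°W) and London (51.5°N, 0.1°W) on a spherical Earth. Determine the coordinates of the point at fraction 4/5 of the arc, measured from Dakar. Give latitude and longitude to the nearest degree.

≈ 44°N, 5°W

Write both endpoints as unit vectors p₁, p₂ with components (cos φ cos λ, cos φ sin λ, sin φ).
The central angle between the endpoints is δ = arccos(p₁·p₂) ≈ 0.686 rad (39.3°).
Interpolate at f = 4/5 with slerp weights a = sin((1−f)δ)/sin δ ≈ 0.216, b = sin(fδ)/sin δ ≈ 0.824.
p = a·p₁ + b·p₂ ≈ (0.712, -0.063, 0.699); φ = arcsin(p_z) ≈ 44.37°, λ = atan2(p_y, p_x) ≈ -5.08°.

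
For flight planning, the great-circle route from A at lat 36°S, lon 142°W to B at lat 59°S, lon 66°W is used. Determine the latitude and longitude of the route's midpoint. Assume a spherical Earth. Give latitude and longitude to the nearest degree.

Write both endpoints as unit vectors p₁, p₂ with components (cos φ cos λ, cos φ sin λ, sin φ).
The central angle between the endpoints is δ = arccos(p₁·p₂) ≈ 0.921 rad (52.8°).
Interpolate at f = 1/2 with slerp weights a = sin((1−f)δ)/sin δ ≈ 0.558, b = sin(fδ)/sin δ ≈ 0.558.
p = a·p₁ + b·p₂ ≈ (-0.239, -0.541, -0.807); φ = arcsin(p_z) ≈ -53.76°, λ = atan2(p_y, p_x) ≈ -113.84°.

≈ lat 54°S, lon 114°W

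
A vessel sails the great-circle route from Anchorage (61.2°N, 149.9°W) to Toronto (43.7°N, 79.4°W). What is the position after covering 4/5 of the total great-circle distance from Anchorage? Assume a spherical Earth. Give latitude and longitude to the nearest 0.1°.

≈ 50.0°N, 88.3°W

Convert each endpoint to a unit vector on the sphere (x = cos φ cos λ, y = cos φ sin λ, z = sin φ).
The central angle between the endpoints is δ = arccos(p₁·p₂) ≈ 0.765 rad (43.8°).
Interpolate at f = 4/5 with slerp weights a = sin((1−f)δ)/sin δ ≈ 0.220, b = sin(fδ)/sin δ ≈ 0.830.
p = a·p₁ + b·p₂ ≈ (0.019, -0.643, 0.766); φ = arcsin(p_z) ≈ 49.99°, λ = atan2(p_y, p_x) ≈ -88.34°.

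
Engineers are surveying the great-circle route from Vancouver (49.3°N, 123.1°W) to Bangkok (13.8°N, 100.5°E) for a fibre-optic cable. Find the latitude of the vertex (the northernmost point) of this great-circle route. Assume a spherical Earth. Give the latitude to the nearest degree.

≈ 63°N

The great circle lies in the plane with unit normal n̂ = (p₁ × p₂)/|p₁ × p₂|.
Here n̂_z ≈ -0.455; the vertex latitude is φ_max = arccos|n̂_z| ≈ 63.0°.
Check via Clairaut: cos φ_max = |cos φ₁| · sin C = cos(49.3°)·sin(44.2°) ≈ 0.455, again giving ≈ 63.0°.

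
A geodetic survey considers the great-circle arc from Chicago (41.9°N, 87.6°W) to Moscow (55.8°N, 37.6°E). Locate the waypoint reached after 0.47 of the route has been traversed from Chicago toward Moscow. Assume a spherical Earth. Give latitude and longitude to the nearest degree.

≈ 67°N, 45°W

Convert each endpoint to a unit vector on the sphere (x = cos φ cos λ, y = cos φ sin λ, z = sin φ).
The central angle between the endpoints is δ = arccos(p₁·p₂) ≈ 1.254 rad (71.9°).
Interpolate at f = 0.47 with slerp weights a = sin((1−f)δ)/sin δ ≈ 0.649, b = sin(fδ)/sin δ ≈ 0.585.
p = a·p₁ + b·p₂ ≈ (0.281, -0.282, 0.917); φ = arcsin(p_z) ≈ 66.55°, λ = atan2(p_y, p_x) ≈ -45.14°.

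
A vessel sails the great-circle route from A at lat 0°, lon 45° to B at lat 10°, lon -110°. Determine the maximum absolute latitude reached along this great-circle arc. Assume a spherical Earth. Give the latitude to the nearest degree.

≈ 23°

The great circle lies in the plane with unit normal n̂ = (p₁ × p₂)/|p₁ × p₂|.
Here n̂_z ≈ -0.923; the vertex latitude is φ_max = arccos|n̂_z| ≈ 22.6°.
Check via Clairaut: cos φ_max = |cos φ₁| · sin C = cos(0.0°)·sin(67.4°) ≈ 0.923, again giving ≈ 22.6°.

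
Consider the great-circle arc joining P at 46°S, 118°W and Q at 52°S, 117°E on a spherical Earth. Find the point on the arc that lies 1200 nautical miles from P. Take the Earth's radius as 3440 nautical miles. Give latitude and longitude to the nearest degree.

≈ 61°S, 140°W

From cos δ = sin φ₁ sin φ₂ + cos φ₁ cos φ₂ cos Δλ, the central angle is δ ≈ 1.243 rad (71.2°). The total great-circle distance is δ·R ≈ 1.243 × 3440 ≈ 4277 nmi, so the target fraction is f = 1200/4277 ≈ 0.281.
Interpolate at f ≈ 0.281 with slerp weights a = sin((1−f)δ)/sin δ ≈ 0.824, b = sin(fδ)/sin δ ≈ 0.361.
p = a·p₁ + b·p₂ ≈ (-0.370, -0.307, -0.877); φ = arcsin(p_z) ≈ -61.28°, λ = atan2(p_y, p_x) ≈ -140.26°.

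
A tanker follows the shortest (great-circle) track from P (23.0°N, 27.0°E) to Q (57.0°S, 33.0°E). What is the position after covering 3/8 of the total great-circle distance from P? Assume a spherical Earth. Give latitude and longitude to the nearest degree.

Convert each endpoint to a unit vector on the sphere (x = cos φ cos λ, y = cos φ sin λ, z = sin φ).
The central angle between the endpoints is δ = arccos(p₁·p₂) ≈ 1.399 rad (80.2°).
Interpolate at f = 3/8 with slerp weights a = sin((1−f)δ)/sin δ ≈ 0.779, b = sin(fδ)/sin δ ≈ 0.508.
p = a·p₁ + b·p₂ ≈ (0.871, 0.476, -0.122); φ = arcsin(p_z) ≈ -7.02°, λ = atan2(p_y, p_x) ≈ 28.67°.

≈ (7°S, 29°E)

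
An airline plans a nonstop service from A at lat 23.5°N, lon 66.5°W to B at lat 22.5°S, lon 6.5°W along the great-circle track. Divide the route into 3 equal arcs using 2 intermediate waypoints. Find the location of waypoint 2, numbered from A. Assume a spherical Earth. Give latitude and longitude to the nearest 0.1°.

The haversine formula gives a central angle δ ≈ 1.296 rad (74.3°) between the endpoints.
Interpolate at f = 2/3 with slerp weights a = sin((1−f)δ)/sin δ ≈ 0.435, b = sin(fδ)/sin δ ≈ 0.790.
p = a·p₁ + b·p₂ ≈ (0.884, -0.449, -0.129); φ = arcsin(p_z) ≈ -7.41°, λ = atan2(p_y, p_x) ≈ -26.89°.

≈ lat 7.4°S, lon 26.9°W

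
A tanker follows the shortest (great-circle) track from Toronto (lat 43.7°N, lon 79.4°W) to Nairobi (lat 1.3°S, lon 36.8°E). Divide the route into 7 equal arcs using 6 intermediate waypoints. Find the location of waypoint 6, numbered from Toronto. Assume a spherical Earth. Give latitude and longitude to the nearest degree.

Convert each endpoint to a unit vector on the sphere (x = cos φ cos λ, y = cos φ sin λ, z = sin φ).
The central angle between the endpoints is δ = arccos(p₁·p₂) ≈ 1.912 rad (109.6°).
Interpolate at f = 6/7 with slerp weights a = sin((1−f)δ)/sin δ ≈ 0.286, b = sin(fδ)/sin δ ≈ 1.059.
p = a·p₁ + b·p₂ ≈ (0.886, 0.431, 0.174); φ = arcsin(p_z) ≈ 10.01°, λ = atan2(p_y, p_x) ≈ 25.93°.

≈ lat 10°N, lon 26°E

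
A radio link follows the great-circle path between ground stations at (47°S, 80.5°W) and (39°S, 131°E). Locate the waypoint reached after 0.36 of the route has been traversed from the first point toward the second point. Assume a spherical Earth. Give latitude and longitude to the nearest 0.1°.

The haversine formula gives a central angle δ ≈ 1.562 rad (89.5°) between the endpoints.
Interpolate at f = 0.36 with slerp weights a = sin((1−f)δ)/sin δ ≈ 0.841, b = sin(fδ)/sin δ ≈ 0.533.
p = a·p₁ + b·p₂ ≈ (-0.177, -0.253, -0.951); φ = arcsin(p_z) ≈ -72.00°, λ = atan2(p_y, p_x) ≈ -124.98°.

≈ (72.0°S, 125.0°W)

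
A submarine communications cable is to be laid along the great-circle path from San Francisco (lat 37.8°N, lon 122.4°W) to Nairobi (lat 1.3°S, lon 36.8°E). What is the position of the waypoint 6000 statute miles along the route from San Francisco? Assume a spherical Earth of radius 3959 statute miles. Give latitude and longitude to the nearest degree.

Convert each endpoint to a unit vector on the sphere (x = cos φ cos λ, y = cos φ sin λ, z = sin φ).
The central angle between the endpoints is δ = arccos(p₁·p₂) ≈ 2.422 rad (138.8°). The total great-circle distance is δ·R ≈ 2.422 × 3959 ≈ 9590 mi, so the target fraction is f = 6000/9590 ≈ 0.626.
Interpolate at f ≈ 0.626 with slerp weights a = sin((1−f)δ)/sin δ ≈ 1.196, b = sin(fδ)/sin δ ≈ 1.516.
p = a·p₁ + b·p₂ ≈ (0.707, 0.110, 0.698); φ = arcsin(p_z) ≈ 44.30°, λ = atan2(p_y, p_x) ≈ 8.85°.

≈ lat 44°N, lon 9°E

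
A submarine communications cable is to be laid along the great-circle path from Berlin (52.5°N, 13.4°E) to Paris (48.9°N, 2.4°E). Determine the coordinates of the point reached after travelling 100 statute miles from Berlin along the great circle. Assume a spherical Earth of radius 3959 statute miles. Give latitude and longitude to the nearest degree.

≈ 52°N, 11°E

From cos δ = sin φ₁ sin φ₂ + cos φ₁ cos φ₂ cos Δλ, the central angle is δ ≈ 0.137 rad (7.8°). The total great-circle distance is δ·R ≈ 0.137 × 3959 ≈ 541 mi, so the target fraction is f = 100/541 ≈ 0.185.
Interpolate at f ≈ 0.185 with slerp weights a = sin((1−f)δ)/sin δ ≈ 0.816, b = sin(fδ)/sin δ ≈ 0.185.
p = a·p₁ + b·p₂ ≈ (0.605, 0.120, 0.787); φ = arcsin(p_z) ≈ 51.91°, λ = atan2(p_y, p_x) ≈ 11.24°.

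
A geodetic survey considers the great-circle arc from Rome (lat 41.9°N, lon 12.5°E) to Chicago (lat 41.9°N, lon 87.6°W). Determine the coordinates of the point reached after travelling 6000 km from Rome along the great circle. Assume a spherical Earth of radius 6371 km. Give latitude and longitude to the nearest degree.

From cos δ = sin φ₁ sin φ₂ + cos φ₁ cos φ₂ cos Δλ, the central angle is δ ≈ 1.214 rad (69.6°). The total great-circle distance is δ·R ≈ 1.214 × 6371 ≈ 7737 km, so the target fraction is f = 6000/7737 ≈ 0.775.
Interpolate at f ≈ 0.775 with slerp weights a = sin((1−f)δ)/sin δ ≈ 0.287, b = sin(fδ)/sin δ ≈ 0.863.
p = a·p₁ + b·p₂ ≈ (0.236, -0.595, 0.768); φ = arcsin(p_z) ≈ 50.19°, λ = atan2(p_y, p_x) ≈ -68.40°.

≈ lat 50°N, lon 68°W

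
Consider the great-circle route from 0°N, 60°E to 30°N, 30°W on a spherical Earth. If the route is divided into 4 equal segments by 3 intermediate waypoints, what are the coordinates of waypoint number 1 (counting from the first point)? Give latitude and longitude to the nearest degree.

≈ 11°N, 40°E

The haversine formula gives a central angle δ ≈ 1.571 rad (90.0°) between the endpoints.
Interpolate at f = 1/4 with slerp weights a = sin((1−f)δ)/sin δ ≈ 0.924, b = sin(fδ)/sin δ ≈ 0.383.
p = a·p₁ + b·p₂ ≈ (0.749, 0.634, 0.191); φ = arcsin(p_z) ≈ 11.03°, λ = atan2(p_y, p_x) ≈ 40.27°.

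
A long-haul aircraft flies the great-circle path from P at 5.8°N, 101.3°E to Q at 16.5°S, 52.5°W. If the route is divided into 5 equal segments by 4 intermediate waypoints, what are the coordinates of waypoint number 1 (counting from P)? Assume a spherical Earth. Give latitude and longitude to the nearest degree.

Write both endpoints as unit vectors p₁, p₂ with components (cos φ cos λ, cos φ sin λ, sin φ).
The central angle between the endpoints is δ = arccos(p₁·p₂) ≈ 2.656 rad (152.2°).
Interpolate at f = 1/5 with slerp weights a = sin((1−f)δ)/sin δ ≈ 1.823, b = sin(fδ)/sin δ ≈ 1.086.
p = a·p₁ + b·p₂ ≈ (0.279, 0.952, -0.124); φ = arcsin(p_z) ≈ -7.14°, λ = atan2(p_y, p_x) ≈ 73.69°.

≈ 7°S, 74°E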